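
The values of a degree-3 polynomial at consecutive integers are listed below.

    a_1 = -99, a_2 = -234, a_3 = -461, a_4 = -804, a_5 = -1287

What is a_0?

-32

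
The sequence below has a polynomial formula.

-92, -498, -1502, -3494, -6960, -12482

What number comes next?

First differences: -406  -1004  -1992  -3466  -5522
Second differences: -598  -988  -1474  -2056
Third differences: -390  -486  -582
Fourth differences: -96  -96
The fourth differences are constant (-96).
-582 − 96 = -678;  -2056 − 678 = -2734;  -5522 − 2734 = -8256;  -12482 − 8256 = -20738

-20738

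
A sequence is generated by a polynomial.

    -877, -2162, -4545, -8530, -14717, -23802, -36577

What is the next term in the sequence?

-53930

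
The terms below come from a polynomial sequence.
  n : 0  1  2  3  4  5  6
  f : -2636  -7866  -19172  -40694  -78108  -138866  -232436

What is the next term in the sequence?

D1: -5230  -11306  -21522  -37414  -60758  -93570
D2: -6076  -10216  -15892  -23344  -32812
D3: -4140  -5676  -7452  -9468
D4: -1536  -1776  -2016
D5: -240  -240
Fifth differences constant at -240.
-2016 − 240 = -2256;  -9468 − 2256 = -11724;  -32812 − 11724 = -44536;  -93570 − 44536 = -138106;  -232436 − 138106 = -370542

-370542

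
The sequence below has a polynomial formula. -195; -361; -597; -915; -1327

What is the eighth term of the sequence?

-3247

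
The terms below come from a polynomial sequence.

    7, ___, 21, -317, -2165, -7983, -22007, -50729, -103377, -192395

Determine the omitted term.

13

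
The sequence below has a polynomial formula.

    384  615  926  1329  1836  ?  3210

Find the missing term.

2459

Using the first 5 terms:
First differences: 231  311  403  507
Second differences: 80  92  104
Third differences: 12  12
Constant third difference = 12.
Extend forward: 104 + 12 = 116;  507 + 116 = 623;  1836 + 623 = 2459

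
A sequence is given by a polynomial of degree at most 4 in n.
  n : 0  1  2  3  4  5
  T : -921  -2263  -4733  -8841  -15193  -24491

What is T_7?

-55213

Δ: -1342  -2470  -4108  -6352  -9298
Δ²: -1128  -1638  -2244  -2946
Δ³: -510  -606  -702
Δ⁴: -96  -96
Fourth differences constant at -96.
-702 − 96 = -798;  -2946 − 798 = -3744;  -9298 − 3744 = -13042;  -24491 − 13042 = -37533
-798 − 96 = -894;  -3744 − 894 = -4638;  -13042 − 4638 = -17680;  -37533 − 17680 = -55213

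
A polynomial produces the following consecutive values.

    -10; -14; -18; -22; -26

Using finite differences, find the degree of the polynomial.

1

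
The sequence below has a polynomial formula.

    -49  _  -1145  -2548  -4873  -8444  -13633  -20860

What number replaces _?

Using the last 6 terms:
D1: -1403, -2325, -3571, -5189, -7227
D2: -922, -1246, -1618, -2038
D3: -324, -372, -420
D4: -48, -48
Constant fourth difference = -48.
Extend backward: -324 + 48 = -276;  -922 + 276 = -646;  -1403 + 646 = -757;  -1145 + 757 = -388

-388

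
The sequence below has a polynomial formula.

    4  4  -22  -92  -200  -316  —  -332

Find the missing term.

Using the first 6 terms:
0, -26, -70, -108, -116
-26, -44, -38, -8
-18, 6, 30
24, 24
Constant fourth difference = 24.
Extend forward: 30 + 24 = 54;  -8 + 54 = 46;  -116 + 46 = -70;  -316 − 70 = -386

-386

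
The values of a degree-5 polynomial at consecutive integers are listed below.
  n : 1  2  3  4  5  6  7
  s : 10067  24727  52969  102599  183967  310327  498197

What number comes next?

767719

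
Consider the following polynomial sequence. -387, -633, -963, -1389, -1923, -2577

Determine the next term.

-246  -330  -426  -534  -654
-84  -96  -108  -120
-12  -12  -12
The third differences are constant (-12).
-120 − 12 = -132;  -654 − 132 = -786;  -2577 − 786 = -3363

-3363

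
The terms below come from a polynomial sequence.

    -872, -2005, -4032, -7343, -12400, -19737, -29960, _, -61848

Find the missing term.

Using the first 7 terms:
First differences: -1133  -2027  -3311  -5057  -7337  -10223
Second differences: -894  -1284  -1746  -2280  -2886
Third differences: -390  -462  -534  -606
Fourth differences: -72  -72  -72
Constant fourth difference = -72.
Extend forward: -606 − 72 = -678;  -2886 − 678 = -3564;  -10223 − 3564 = -13787;  -29960 − 13787 = -43747

-43747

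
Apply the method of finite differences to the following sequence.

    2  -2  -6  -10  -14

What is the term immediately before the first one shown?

6

D1: -4, -4, -4, -4
The first differences are constant at -4.
Work back: 2 + 4 = 6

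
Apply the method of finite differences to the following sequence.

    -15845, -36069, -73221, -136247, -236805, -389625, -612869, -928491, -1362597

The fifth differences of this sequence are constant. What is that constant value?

First differences: -20224, -37152, -63026, -100558, -152820, -223244, -315622, -434106
Second differences: -16928, -25874, -37532, -52262, -70424, -92378, -118484
Third differences: -8946, -11658, -14730, -18162, -21954, -26106
Fourth differences: -2712, -3072, -3432, -3792, -4152
Fifth differences: -360, -360, -360, -360

-360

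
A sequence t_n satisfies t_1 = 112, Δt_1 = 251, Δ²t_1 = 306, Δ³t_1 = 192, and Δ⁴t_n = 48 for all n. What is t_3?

920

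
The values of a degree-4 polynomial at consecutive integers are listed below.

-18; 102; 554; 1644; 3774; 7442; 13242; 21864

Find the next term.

34094

120, 452, 1090, 2130, 3668, 5800, 8622
332, 638, 1040, 1538, 2132, 2822
306, 402, 498, 594, 690
96, 96, 96, 96
Constant fourth difference = 96, so extend:
690 + 96 = 786;  2822 + 786 = 3608;  8622 + 3608 = 12230;  21864 + 12230 = 34094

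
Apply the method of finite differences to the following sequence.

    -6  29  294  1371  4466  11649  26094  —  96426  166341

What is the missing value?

Using the first 7 terms:
35, 265, 1077, 3095, 7183, 14445
230, 812, 2018, 4088, 7262
582, 1206, 2070, 3174
624, 864, 1104
240, 240
Constant fifth difference = 240.
Extend forward: 1104 + 240 = 1344;  3174 + 1344 = 4518;  7262 + 4518 = 11780;  14445 + 11780 = 26225;  26094 + 26225 = 52319

52319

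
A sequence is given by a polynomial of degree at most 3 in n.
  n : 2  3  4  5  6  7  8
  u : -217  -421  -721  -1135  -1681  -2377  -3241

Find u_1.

-91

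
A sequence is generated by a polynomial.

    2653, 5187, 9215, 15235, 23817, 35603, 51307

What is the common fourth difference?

Δ: 2534, 4028, 6020, 8582, 11786, 15704
Δ²: 1494, 1992, 2562, 3204, 3918
Δ³: 498, 570, 642, 714
Δ⁴: 72, 72, 72

72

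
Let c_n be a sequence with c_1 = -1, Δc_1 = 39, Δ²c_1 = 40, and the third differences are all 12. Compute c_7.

1073

Build the table forward from the leading diagonal:
D3: 12, 12, 12, 12, 12, 12, 12
D2: 40, 52, 64, 76, 88, 100, 112
D1: 39, 79, 131, 195, 271, 359, 459
c: -1, 38, 117, 248, 443, 714, 1073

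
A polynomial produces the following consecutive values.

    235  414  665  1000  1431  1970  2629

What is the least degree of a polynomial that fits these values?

Δ: 179, 251, 335, 431, 539, 659
Δ²: 72, 84, 96, 108, 120
Δ³: 12, 12, 12, 12
The third differences are constant, so the polynomial has degree 3.

3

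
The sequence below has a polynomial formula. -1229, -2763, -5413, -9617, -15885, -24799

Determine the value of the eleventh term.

-1534 , -2650 , -4204 , -6268 , -8914
-1116 , -1554 , -2064 , -2646
-438 , -510 , -582
-72 , -72
Constant fourth difference = -72, so extend:
-582 − 72 = -654;  -2646 − 654 = -3300;  -8914 − 3300 = -12214;  -24799 − 12214 = -37013
-654 − 72 = -726;  -3300 − 726 = -4026;  -12214 − 4026 = -16240;  -37013 − 16240 = -53253
-726 − 72 = -798;  -4026 − 798 = -4824;  -16240 − 4824 = -21064;  -53253 − 21064 = -74317
-798 − 72 = -870;  -4824 − 870 = -5694;  -21064 − 5694 = -26758;  -74317 − 26758 = -101075
-870 − 72 = -942;  -5694 − 942 = -6636;  -26758 − 6636 = -33394;  -101075 − 33394 = -134469

-134469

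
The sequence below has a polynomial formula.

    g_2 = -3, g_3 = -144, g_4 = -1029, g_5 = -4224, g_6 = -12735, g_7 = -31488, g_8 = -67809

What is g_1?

First differences: -141, -885, -3195, -8511, -18753, -36321
Second differences: -744, -2310, -5316, -10242, -17568
Third differences: -1566, -3006, -4926, -7326
Fourth differences: -1440, -1920, -2400
Fifth differences: -480, -480
The fifth differences are constant at -480.
Work back: -1440 + 480 = -960;  -1566 + 960 = -606;  -744 + 606 = -138;  -141 + 138 = -3;  -3 + 3 = 0

0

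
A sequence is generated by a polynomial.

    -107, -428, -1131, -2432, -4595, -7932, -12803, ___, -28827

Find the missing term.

-19616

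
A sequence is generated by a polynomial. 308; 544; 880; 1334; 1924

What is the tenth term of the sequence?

7544

236  336  454  590
100  118  136
18  18
The third differences are constant (18).
136 + 18 = 154;  590 + 154 = 744;  1924 + 744 = 2668
154 + 18 = 172;  744 + 172 = 916;  2668 + 916 = 3584
172 + 18 = 190;  916 + 190 = 1106;  3584 + 1106 = 4690
190 + 18 = 208;  1106 + 208 = 1314;  4690 + 1314 = 6004
208 + 18 = 226;  1314 + 226 = 1540;  6004 + 1540 = 7544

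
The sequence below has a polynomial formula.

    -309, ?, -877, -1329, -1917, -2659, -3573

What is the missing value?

Using the last 5 terms:
First differences: -452  -588  -742  -914
Second differences: -136  -154  -172
Third differences: -18  -18
Constant third difference = -18.
Extend backward: -136 + 18 = -118;  -452 + 118 = -334;  -877 + 334 = -543

-543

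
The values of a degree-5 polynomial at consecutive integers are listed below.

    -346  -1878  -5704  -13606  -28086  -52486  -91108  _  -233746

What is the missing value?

-149334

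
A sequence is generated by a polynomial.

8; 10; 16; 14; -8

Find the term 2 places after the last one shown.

-160

2  6  -2  -22
4  -8  -20
-12  -12
Third differences constant at -12.
-20 − 12 = -32;  -22 − 32 = -54;  -8 − 54 = -62
-32 − 12 = -44;  -54 − 44 = -98;  -62 − 98 = -160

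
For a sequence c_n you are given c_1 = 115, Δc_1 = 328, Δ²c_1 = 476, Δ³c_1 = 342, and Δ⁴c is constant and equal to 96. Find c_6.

10415

Build the table forward from the leading diagonal:
Δ⁴: 96, 96, 96, 96, 96, 96
Δ³: 342, 438, 534, 630, 726, 822
Δ²: 476, 818, 1256, 1790, 2420, 3146
Δ: 328, 804, 1622, 2878, 4668, 7088
c: 115, 443, 1247, 2869, 5747, 10415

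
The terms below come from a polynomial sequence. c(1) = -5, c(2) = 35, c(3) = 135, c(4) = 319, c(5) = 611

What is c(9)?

3339

Δ: 40, 100, 184, 292
Δ²: 60, 84, 108
Δ³: 24, 24
Constant third difference = 24, so extend:
108 + 24 = 132;  292 + 132 = 424;  611 + 424 = 1035
132 + 24 = 156;  424 + 156 = 580;  1035 + 580 = 1615
156 + 24 = 180;  580 + 180 = 760;  1615 + 760 = 2375
180 + 24 = 204;  760 + 204 = 964;  2375 + 964 = 3339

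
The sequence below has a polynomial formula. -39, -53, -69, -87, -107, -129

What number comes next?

-153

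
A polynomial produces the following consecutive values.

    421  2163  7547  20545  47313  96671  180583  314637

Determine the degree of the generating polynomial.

First differences: 1742, 5384, 12998, 26768, 49358, 83912, 134054
Second differences: 3642, 7614, 13770, 22590, 34554, 50142
Third differences: 3972, 6156, 8820, 11964, 15588
Fourth differences: 2184, 2664, 3144, 3624
Fifth differences: 480, 480, 480
The fifth differences are constant, so the polynomial has degree 5.

5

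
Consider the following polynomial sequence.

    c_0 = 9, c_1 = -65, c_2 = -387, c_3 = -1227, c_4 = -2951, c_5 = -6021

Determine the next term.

First differences: -74 , -322 , -840 , -1724 , -3070
Second differences: -248 , -518 , -884 , -1346
Third differences: -270 , -366 , -462
Fourth differences: -96 , -96
Fourth differences constant at -96.
-462 − 96 = -558;  -1346 − 558 = -1904;  -3070 − 1904 = -4974;  -6021 − 4974 = -10995

-10995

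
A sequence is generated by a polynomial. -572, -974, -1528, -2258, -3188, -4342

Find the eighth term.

First differences: -402, -554, -730, -930, -1154
Second differences: -152, -176, -200, -224
Third differences: -24, -24, -24
Constant third difference = -24, so extend:
-224 − 24 = -248;  -1154 − 248 = -1402;  -4342 − 1402 = -5744
-248 − 24 = -272;  -1402 − 272 = -1674;  -5744 − 1674 = -7418

-7418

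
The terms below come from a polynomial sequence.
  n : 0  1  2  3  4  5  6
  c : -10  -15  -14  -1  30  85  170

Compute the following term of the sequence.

Δ: -5, 1, 13, 31, 55, 85
Δ²: 6, 12, 18, 24, 30
Δ³: 6, 6, 6, 6
Constant third difference = 6, so extend:
30 + 6 = 36;  85 + 36 = 121;  170 + 121 = 291

291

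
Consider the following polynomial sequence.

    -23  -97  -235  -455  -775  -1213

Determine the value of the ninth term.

-3415

Δ: -74, -138, -220, -320, -438
Δ²: -64, -82, -100, -118
Δ³: -18, -18, -18
The third differences are constant (-18).
-118 − 18 = -136;  -438 − 136 = -574;  -1213 − 574 = -1787
-136 − 18 = -154;  -574 − 154 = -728;  -1787 − 728 = -2515
-154 − 18 = -172;  -728 − 172 = -900;  -2515 − 900 = -3415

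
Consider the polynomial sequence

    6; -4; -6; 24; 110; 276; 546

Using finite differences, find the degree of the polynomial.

-10, -2, 30, 86, 166, 270
8, 32, 56, 80, 104
24, 24, 24, 24
The third differences are constant, so the polynomial has degree 3.

3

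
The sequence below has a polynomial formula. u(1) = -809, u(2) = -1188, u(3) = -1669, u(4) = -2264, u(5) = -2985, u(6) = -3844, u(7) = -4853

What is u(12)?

First differences: -379 , -481 , -595 , -721 , -859 , -1009
Second differences: -102 , -114 , -126 , -138 , -150
Third differences: -12 , -12 , -12 , -12
Constant third difference = -12, so extend:
-150 − 12 = -162;  -1009 − 162 = -1171;  -4853 − 1171 = -6024
-162 − 12 = -174;  -1171 − 174 = -1345;  -6024 − 1345 = -7369
-174 − 12 = -186;  -1345 − 186 = -1531;  -7369 − 1531 = -8900
-186 − 12 = -198;  -1531 − 198 = -1729;  -8900 − 1729 = -10629
-198 − 12 = -210;  -1729 − 210 = -1939;  -10629 − 1939 = -12568

-12568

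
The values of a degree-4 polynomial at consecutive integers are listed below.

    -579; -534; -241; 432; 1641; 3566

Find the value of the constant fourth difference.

D1: 45, 293, 673, 1209, 1925
D2: 248, 380, 536, 716
D3: 132, 156, 180
D4: 24, 24

24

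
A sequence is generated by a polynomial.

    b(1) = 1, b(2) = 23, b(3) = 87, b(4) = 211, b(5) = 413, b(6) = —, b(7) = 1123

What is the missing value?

711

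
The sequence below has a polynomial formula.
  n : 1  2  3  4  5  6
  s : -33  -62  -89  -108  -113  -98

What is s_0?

First differences: -29  -27  -19  -5  15
Second differences: 2  8  14  20
Third differences: 6  6  6
The third differences are constant at 6.
Work back: 2 − 6 = -4;  -29 + 4 = -25;  -33 + 25 = -8

-8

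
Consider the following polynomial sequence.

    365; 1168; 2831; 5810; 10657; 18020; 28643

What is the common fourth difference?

96

Δ: 803, 1663, 2979, 4847, 7363, 10623
Δ²: 860, 1316, 1868, 2516, 3260
Δ³: 456, 552, 648, 744
Δ⁴: 96, 96, 96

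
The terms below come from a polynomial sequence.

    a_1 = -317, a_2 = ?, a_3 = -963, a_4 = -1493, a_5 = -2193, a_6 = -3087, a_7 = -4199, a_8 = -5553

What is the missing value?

-579

Using the last 6 terms:
Δ: -530  -700  -894  -1112  -1354
Δ²: -170  -194  -218  -242
Δ³: -24  -24  -24
Constant third difference = -24.
Extend backward: -170 + 24 = -146;  -530 + 146 = -384;  -963 + 384 = -579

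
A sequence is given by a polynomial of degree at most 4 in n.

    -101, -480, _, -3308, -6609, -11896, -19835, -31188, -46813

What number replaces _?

Using the last 6 terms:
Δ: -3301, -5287, -7939, -11353, -15625
Δ²: -1986, -2652, -3414, -4272
Δ³: -666, -762, -858
Δ⁴: -96, -96
Constant fourth difference = -96.
Extend backward: -666 + 96 = -570;  -1986 + 570 = -1416;  -3301 + 1416 = -1885;  -3308 + 1885 = -1423

-1423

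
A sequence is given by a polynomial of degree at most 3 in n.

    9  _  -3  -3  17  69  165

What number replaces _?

5

Using the last 5 terms:
D1: 0  20  52  96
D2: 20  32  44
D3: 12  12
Constant third difference = 12.
Extend backward: 20 − 12 = 8;  0 − 8 = -8;  -3 + 8 = 5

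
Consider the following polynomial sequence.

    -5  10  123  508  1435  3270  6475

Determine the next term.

11608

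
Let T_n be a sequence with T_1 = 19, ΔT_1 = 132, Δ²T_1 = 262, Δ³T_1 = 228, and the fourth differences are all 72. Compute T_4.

1429

Build the table forward from the leading diagonal:
Fourth differences: 72  72  72  72
Third differences: 228  300  372  444
Second differences: 262  490  790  1162
First differences: 132  394  884  1674
T: 19  151  545  1429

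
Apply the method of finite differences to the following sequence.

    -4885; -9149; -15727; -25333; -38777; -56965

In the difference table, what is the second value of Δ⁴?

First differences: -4264, -6578, -9606, -13444, -18188
Second differences: -2314, -3028, -3838, -4744
Third differences: -714, -810, -906
Fourth differences: -96, -96

-96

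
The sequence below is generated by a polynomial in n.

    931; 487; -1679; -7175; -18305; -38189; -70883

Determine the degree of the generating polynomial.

5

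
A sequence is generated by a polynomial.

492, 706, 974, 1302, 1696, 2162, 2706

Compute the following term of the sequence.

3334

D1: 214, 268, 328, 394, 466, 544
D2: 54, 60, 66, 72, 78
D3: 6, 6, 6, 6
Constant third difference = 6, so extend:
78 + 6 = 84;  544 + 84 = 628;  2706 + 628 = 3334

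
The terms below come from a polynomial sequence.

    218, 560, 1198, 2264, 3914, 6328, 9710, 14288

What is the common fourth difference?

D1: 342, 638, 1066, 1650, 2414, 3382, 4578
D2: 296, 428, 584, 764, 968, 1196
D3: 132, 156, 180, 204, 228
D4: 24, 24, 24, 24

24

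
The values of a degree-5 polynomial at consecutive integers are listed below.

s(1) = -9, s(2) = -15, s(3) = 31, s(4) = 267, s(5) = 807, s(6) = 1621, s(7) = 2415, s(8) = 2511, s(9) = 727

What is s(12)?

-37805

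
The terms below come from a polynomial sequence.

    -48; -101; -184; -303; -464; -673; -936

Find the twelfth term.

-3271

Δ: -53  -83  -119  -161  -209  -263
Δ²: -30  -36  -42  -48  -54
Δ³: -6  -6  -6  -6
Constant third difference = -6, so extend:
-54 − 6 = -60;  -263 − 60 = -323;  -936 − 323 = -1259
-60 − 6 = -66;  -323 − 66 = -389;  -1259 − 389 = -1648
-66 − 6 = -72;  -389 − 72 = -461;  -1648 − 461 = -2109
-72 − 6 = -78;  -461 − 78 = -539;  -2109 − 539 = -2648
-78 − 6 = -84;  -539 − 84 = -623;  -2648 − 623 = -3271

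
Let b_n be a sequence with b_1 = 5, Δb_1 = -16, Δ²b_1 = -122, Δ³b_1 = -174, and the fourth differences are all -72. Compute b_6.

Build the table forward from the leading diagonal:
Δ⁴: -72  -72  -72  -72  -72  -72
Δ³: -174  -246  -318  -390  -462  -534
Δ²: -122  -296  -542  -860  -1250  -1712
Δ: -16  -138  -434  -976  -1836  -3086
b: 5  -11  -149  -583  -1559  -3395

-3395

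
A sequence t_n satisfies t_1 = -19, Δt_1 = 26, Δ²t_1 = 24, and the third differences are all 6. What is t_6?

Build the table forward from the leading diagonal:
D3: 6  6  6  6  6  6
D2: 24  30  36  42  48  54
D1: 26  50  80  116  158  206
t: -19  7  57  137  253  411

411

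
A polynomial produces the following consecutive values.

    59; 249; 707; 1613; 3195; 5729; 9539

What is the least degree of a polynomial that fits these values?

4

First differences: 190, 458, 906, 1582, 2534, 3810
Second differences: 268, 448, 676, 952, 1276
Third differences: 180, 228, 276, 324
Fourth differences: 48, 48, 48
The fourth differences are constant, so the polynomial has degree 4.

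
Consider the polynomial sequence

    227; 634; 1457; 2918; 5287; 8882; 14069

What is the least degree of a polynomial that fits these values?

4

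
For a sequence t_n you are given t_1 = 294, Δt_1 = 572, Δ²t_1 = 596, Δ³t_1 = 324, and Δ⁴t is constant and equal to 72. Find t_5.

7526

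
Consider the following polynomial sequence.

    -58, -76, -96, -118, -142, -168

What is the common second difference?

Δ: -18, -20, -22, -24, -26
Δ²: -2, -2, -2, -2

-2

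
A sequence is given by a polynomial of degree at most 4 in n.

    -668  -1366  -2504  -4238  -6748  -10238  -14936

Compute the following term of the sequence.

-21094

First differences: -698  -1138  -1734  -2510  -3490  -4698
Second differences: -440  -596  -776  -980  -1208
Third differences: -156  -180  -204  -228
Fourth differences: -24  -24  -24
The fourth differences are constant (-24).
-228 − 24 = -252;  -1208 − 252 = -1460;  -4698 − 1460 = -6158;  -14936 − 6158 = -21094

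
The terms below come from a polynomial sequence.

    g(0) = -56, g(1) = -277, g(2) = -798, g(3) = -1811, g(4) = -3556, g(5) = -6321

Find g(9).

-35021

First differences: -221 , -521 , -1013 , -1745 , -2765
Second differences: -300 , -492 , -732 , -1020
Third differences: -192 , -240 , -288
Fourth differences: -48 , -48
Fourth differences constant at -48.
-288 − 48 = -336;  -1020 − 336 = -1356;  -2765 − 1356 = -4121;  -6321 − 4121 = -10442
-336 − 48 = -384;  -1356 − 384 = -1740;  -4121 − 1740 = -5861;  -10442 − 5861 = -16303
-384 − 48 = -432;  -1740 − 432 = -2172;  -5861 − 2172 = -8033;  -16303 − 8033 = -24336
-432 − 48 = -480;  -2172 − 480 = -2652;  -8033 − 2652 = -10685;  -24336 − 10685 = -35021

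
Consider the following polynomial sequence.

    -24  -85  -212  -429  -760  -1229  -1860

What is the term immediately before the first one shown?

-5

Δ: -61, -127, -217, -331, -469, -631
Δ²: -66, -90, -114, -138, -162
Δ³: -24, -24, -24, -24
The third differences are constant at -24.
Work back: -66 + 24 = -42;  -61 + 42 = -19;  -24 + 19 = -5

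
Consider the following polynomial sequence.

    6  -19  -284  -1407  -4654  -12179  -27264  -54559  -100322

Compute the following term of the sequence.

-172659

D1: -25  -265  -1123  -3247  -7525  -15085  -27295  -45763
D2: -240  -858  -2124  -4278  -7560  -12210  -18468
D3: -618  -1266  -2154  -3282  -4650  -6258
D4: -648  -888  -1128  -1368  -1608
D5: -240  -240  -240  -240
Constant fifth difference = -240, so extend:
-1608 − 240 = -1848;  -6258 − 1848 = -8106;  -18468 − 8106 = -26574;  -45763 − 26574 = -72337;  -100322 − 72337 = -172659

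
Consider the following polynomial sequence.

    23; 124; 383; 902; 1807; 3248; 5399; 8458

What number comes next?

First differences: 101 , 259 , 519 , 905 , 1441 , 2151 , 3059
Second differences: 158 , 260 , 386 , 536 , 710 , 908
Third differences: 102 , 126 , 150 , 174 , 198
Fourth differences: 24 , 24 , 24 , 24
Constant fourth difference = 24, so extend:
198 + 24 = 222;  908 + 222 = 1130;  3059 + 1130 = 4189;  8458 + 4189 = 12647

12647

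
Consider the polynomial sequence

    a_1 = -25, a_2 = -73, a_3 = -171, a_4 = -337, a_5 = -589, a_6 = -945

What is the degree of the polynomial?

3

-48, -98, -166, -252, -356
-50, -68, -86, -104
-18, -18, -18
The third differences are constant, so the polynomial has degree 3.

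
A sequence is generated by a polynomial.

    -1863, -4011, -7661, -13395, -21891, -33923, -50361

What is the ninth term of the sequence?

-100415

Δ: -2148 , -3650 , -5734 , -8496 , -12032 , -16438
Δ²: -1502 , -2084 , -2762 , -3536 , -4406
Δ³: -582 , -678 , -774 , -870
Δ⁴: -96 , -96 , -96
Constant fourth difference = -96, so extend:
-870 − 96 = -966;  -4406 − 966 = -5372;  -16438 − 5372 = -21810;  -50361 − 21810 = -72171
-966 − 96 = -1062;  -5372 − 1062 = -6434;  -21810 − 6434 = -28244;  -72171 − 28244 = -100415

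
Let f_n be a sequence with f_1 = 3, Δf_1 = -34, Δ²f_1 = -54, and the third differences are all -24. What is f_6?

-947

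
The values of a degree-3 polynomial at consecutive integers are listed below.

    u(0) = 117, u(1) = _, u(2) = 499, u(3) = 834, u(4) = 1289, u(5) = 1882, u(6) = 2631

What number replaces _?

Using the last 5 terms:
First differences: 335  455  593  749
Second differences: 120  138  156
Third differences: 18  18
Constant third difference = 18.
Extend backward: 120 − 18 = 102;  335 − 102 = 233;  499 − 233 = 266

266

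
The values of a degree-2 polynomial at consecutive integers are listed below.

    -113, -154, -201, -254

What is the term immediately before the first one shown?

First differences: -41  -47  -53
Second differences: -6  -6
The second differences are constant at -6.
Work back: -41 + 6 = -35;  -113 + 35 = -78

-78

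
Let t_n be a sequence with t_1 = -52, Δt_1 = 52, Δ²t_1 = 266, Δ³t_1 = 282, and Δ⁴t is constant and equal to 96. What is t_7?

11330

Build the table forward from the leading diagonal:
Fourth differences: 96, 96, 96, 96, 96, 96, 96
Third differences: 282, 378, 474, 570, 666, 762, 858
Second differences: 266, 548, 926, 1400, 1970, 2636, 3398
First differences: 52, 318, 866, 1792, 3192, 5162, 7798
t: -52, 0, 318, 1184, 2976, 6168, 11330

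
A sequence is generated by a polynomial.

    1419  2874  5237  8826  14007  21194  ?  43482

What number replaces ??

30849

Using the first 6 terms:
Δ: 1455, 2363, 3589, 5181, 7187
Δ²: 908, 1226, 1592, 2006
Δ³: 318, 366, 414
Δ⁴: 48, 48
Constant fourth difference = 48.
Extend forward: 414 + 48 = 462;  2006 + 462 = 2468;  7187 + 2468 = 9655;  21194 + 9655 = 30849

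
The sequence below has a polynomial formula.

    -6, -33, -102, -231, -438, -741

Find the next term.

First differences: -27, -69, -129, -207, -303
Second differences: -42, -60, -78, -96
Third differences: -18, -18, -18
The third differences are constant (-18).
-96 − 18 = -114;  -303 − 114 = -417;  -741 − 417 = -1158

-1158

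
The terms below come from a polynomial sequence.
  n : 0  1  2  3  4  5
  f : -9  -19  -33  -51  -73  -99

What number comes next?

-129

First differences: -10, -14, -18, -22, -26
Second differences: -4, -4, -4, -4
Constant second difference = -4, so extend:
-26 − 4 = -30;  -99 − 30 = -129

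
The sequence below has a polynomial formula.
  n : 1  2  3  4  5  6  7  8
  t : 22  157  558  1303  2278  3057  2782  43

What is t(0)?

3

135  401  745  975  779  -275  -2739
266  344  230  -196  -1054  -2464
78  -114  -426  -858  -1410
-192  -312  -432  -552
-120  -120  -120
The fifth differences are constant at -120.
Work back: -192 + 120 = -72;  78 + 72 = 150;  266 − 150 = 116;  135 − 116 = 19;  22 − 19 = 3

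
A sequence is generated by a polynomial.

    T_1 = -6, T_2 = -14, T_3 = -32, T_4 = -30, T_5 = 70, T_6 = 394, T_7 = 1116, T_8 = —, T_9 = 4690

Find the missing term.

Using the first 7 terms:
-8, -18, 2, 100, 324, 722
-10, 20, 98, 224, 398
30, 78, 126, 174
48, 48, 48
Constant fourth difference = 48.
Extend forward: 174 + 48 = 222;  398 + 222 = 620;  722 + 620 = 1342;  1116 + 1342 = 2458

2458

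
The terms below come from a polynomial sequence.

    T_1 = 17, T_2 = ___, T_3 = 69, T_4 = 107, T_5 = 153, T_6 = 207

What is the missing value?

Using the last 4 terms:
38, 46, 54
8, 8
Constant second difference = 8.
Extend backward: 38 − 8 = 30;  69 − 30 = 39

39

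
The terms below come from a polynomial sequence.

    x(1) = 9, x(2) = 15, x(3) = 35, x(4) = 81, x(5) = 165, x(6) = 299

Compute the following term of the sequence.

6, 20, 46, 84, 134
14, 26, 38, 50
12, 12, 12
The third differences are constant (12).
50 + 12 = 62;  134 + 62 = 196;  299 + 196 = 495

495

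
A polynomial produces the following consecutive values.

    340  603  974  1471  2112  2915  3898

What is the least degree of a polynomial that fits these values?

263, 371, 497, 641, 803, 983
108, 126, 144, 162, 180
18, 18, 18, 18
The third differences are constant, so the polynomial has degree 3.

3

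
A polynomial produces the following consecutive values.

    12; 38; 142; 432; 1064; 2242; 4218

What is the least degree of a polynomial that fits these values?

4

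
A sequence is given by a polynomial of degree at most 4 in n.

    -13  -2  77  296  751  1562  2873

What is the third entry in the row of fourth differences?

24

D1: 11, 79, 219, 455, 811, 1311
D2: 68, 140, 236, 356, 500
D3: 72, 96, 120, 144
D4: 24, 24, 24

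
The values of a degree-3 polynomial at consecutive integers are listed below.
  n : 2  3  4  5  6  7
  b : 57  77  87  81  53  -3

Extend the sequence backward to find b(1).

Δ: 20  10  -6  -28  -56
Δ²: -10  -16  -22  -28
Δ³: -6  -6  -6
The third differences are constant at -6.
Work back: -10 + 6 = -4;  20 + 4 = 24;  57 − 24 = 33

33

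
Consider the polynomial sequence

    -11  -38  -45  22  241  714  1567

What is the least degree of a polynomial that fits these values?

4

Δ: -27, -7, 67, 219, 473, 853
Δ²: 20, 74, 152, 254, 380
Δ³: 54, 78, 102, 126
Δ⁴: 24, 24, 24
The fourth differences are constant, so the polynomial has degree 4.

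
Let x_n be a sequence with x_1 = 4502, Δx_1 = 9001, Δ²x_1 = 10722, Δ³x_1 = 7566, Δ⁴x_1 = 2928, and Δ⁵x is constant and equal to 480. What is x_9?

Build the table forward from the leading diagonal:
D5: 480  480  480  480  480  480  480  480  480
D4: 2928  3408  3888  4368  4848  5328  5808  6288  6768
D3: 7566  10494  13902  17790  22158  27006  32334  38142  44430
D2: 10722  18288  28782  42684  60474  82632  109638  141972  180114
D1: 9001  19723  38011  66793  109477  169951  252583  362221  504193
x: 4502  13503  33226  71237  138030  247507  417458  670041  1032262

1032262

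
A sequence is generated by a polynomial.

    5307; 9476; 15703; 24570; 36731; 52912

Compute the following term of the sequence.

First differences: 4169  6227  8867  12161  16181
Second differences: 2058  2640  3294  4020
Third differences: 582  654  726
Fourth differences: 72  72
The fourth differences are constant (72).
726 + 72 = 798;  4020 + 798 = 4818;  16181 + 4818 = 20999;  52912 + 20999 = 73911

73911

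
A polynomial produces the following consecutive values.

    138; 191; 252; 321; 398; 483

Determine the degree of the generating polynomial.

2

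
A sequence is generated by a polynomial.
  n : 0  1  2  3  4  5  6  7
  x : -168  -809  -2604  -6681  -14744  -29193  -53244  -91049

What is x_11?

-502329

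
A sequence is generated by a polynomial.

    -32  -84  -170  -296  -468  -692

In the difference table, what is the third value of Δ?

-126

First differences: -52, -86, -126, -172, -224
Second differences: -34, -40, -46, -52
Third differences: -6, -6, -6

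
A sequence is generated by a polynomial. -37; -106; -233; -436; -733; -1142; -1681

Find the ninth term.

-69, -127, -203, -297, -409, -539
-58, -76, -94, -112, -130
-18, -18, -18, -18
Constant third difference = -18, so extend:
-130 − 18 = -148;  -539 − 148 = -687;  -1681 − 687 = -2368
-148 − 18 = -166;  -687 − 166 = -853;  -2368 − 853 = -3221

-3221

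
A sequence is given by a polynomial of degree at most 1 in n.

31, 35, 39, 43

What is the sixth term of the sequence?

51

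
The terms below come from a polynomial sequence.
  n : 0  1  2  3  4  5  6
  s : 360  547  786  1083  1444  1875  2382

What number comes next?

2971

D1: 187, 239, 297, 361, 431, 507
D2: 52, 58, 64, 70, 76
D3: 6, 6, 6, 6
Third differences constant at 6.
76 + 6 = 82;  507 + 82 = 589;  2382 + 589 = 2971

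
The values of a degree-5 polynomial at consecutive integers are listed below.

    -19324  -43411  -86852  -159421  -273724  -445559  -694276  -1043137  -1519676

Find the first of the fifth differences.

D1: -24087, -43441, -72569, -114303, -171835, -248717, -348861, -476539
D2: -19354, -29128, -41734, -57532, -76882, -100144, -127678
D3: -9774, -12606, -15798, -19350, -23262, -27534
D4: -2832, -3192, -3552, -3912, -4272
D5: -360, -360, -360, -360

-360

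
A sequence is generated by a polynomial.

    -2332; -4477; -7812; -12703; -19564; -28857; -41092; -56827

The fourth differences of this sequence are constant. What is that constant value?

-48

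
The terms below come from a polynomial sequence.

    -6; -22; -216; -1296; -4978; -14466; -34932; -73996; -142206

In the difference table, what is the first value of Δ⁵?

First differences: -16, -194, -1080, -3682, -9488, -20466, -39064, -68210
Second differences: -178, -886, -2602, -5806, -10978, -18598, -29146
Third differences: -708, -1716, -3204, -5172, -7620, -10548
Fourth differences: -1008, -1488, -1968, -2448, -2928
Fifth differences: -480, -480, -480, -480

-480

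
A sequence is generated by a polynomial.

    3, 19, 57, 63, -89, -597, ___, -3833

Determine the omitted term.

Using the first 6 terms:
16  38  6  -152  -508
22  -32  -158  -356
-54  -126  -198
-72  -72
Constant fourth difference = -72.
Extend forward: -198 − 72 = -270;  -356 − 270 = -626;  -508 − 626 = -1134;  -597 − 1134 = -1731

-1731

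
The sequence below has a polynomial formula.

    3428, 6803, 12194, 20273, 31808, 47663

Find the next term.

68798

D1: 3375, 5391, 8079, 11535, 15855
D2: 2016, 2688, 3456, 4320
D3: 672, 768, 864
D4: 96, 96
Constant fourth difference = 96, so extend:
864 + 96 = 960;  4320 + 960 = 5280;  15855 + 5280 = 21135;  47663 + 21135 = 68798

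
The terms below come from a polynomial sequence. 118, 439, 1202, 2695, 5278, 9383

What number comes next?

321  763  1493  2583  4105
442  730  1090  1522
288  360  432
72  72
Constant fourth difference = 72, so extend:
432 + 72 = 504;  1522 + 504 = 2026;  4105 + 2026 = 6131;  9383 + 6131 = 15514

15514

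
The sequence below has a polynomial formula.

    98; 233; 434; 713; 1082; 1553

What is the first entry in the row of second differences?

First differences: 135, 201, 279, 369, 471
Second differences: 66, 78, 90, 102
Third differences: 12, 12, 12

66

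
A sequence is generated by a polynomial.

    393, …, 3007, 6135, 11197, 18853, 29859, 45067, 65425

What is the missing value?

Using the last 7 terms:
3128, 5062, 7656, 11006, 15208, 20358
1934, 2594, 3350, 4202, 5150
660, 756, 852, 948
96, 96, 96
Constant fourth difference = 96.
Extend backward: 660 − 96 = 564;  1934 − 564 = 1370;  3128 − 1370 = 1758;  3007 − 1758 = 1249

1249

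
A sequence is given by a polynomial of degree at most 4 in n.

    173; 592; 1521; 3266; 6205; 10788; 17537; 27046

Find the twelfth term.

107082

419, 929, 1745, 2939, 4583, 6749, 9509
510, 816, 1194, 1644, 2166, 2760
306, 378, 450, 522, 594
72, 72, 72, 72
Constant fourth difference = 72, so extend:
594 + 72 = 666;  2760 + 666 = 3426;  9509 + 3426 = 12935;  27046 + 12935 = 39981
666 + 72 = 738;  3426 + 738 = 4164;  12935 + 4164 = 17099;  39981 + 17099 = 57080
738 + 72 = 810;  4164 + 810 = 4974;  17099 + 4974 = 22073;  57080 + 22073 = 79153
810 + 72 = 882;  4974 + 882 = 5856;  22073 + 5856 = 27929;  79153 + 27929 = 107082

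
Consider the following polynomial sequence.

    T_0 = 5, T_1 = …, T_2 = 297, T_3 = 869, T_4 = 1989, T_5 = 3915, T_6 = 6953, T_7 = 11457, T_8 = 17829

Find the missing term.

63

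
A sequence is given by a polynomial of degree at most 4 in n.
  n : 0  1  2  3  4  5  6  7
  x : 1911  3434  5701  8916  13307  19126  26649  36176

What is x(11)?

101164

D1: 1523, 2267, 3215, 4391, 5819, 7523, 9527
D2: 744, 948, 1176, 1428, 1704, 2004
D3: 204, 228, 252, 276, 300
D4: 24, 24, 24, 24
Constant fourth difference = 24, so extend:
300 + 24 = 324;  2004 + 324 = 2328;  9527 + 2328 = 11855;  36176 + 11855 = 48031
324 + 24 = 348;  2328 + 348 = 2676;  11855 + 2676 = 14531;  48031 + 14531 = 62562
348 + 24 = 372;  2676 + 372 = 3048;  14531 + 3048 = 17579;  62562 + 17579 = 80141
372 + 24 = 396;  3048 + 396 = 3444;  17579 + 3444 = 21023;  80141 + 21023 = 101164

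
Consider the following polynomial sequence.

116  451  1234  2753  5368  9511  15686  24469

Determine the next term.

36508

First differences: 335 , 783 , 1519 , 2615 , 4143 , 6175 , 8783
Second differences: 448 , 736 , 1096 , 1528 , 2032 , 2608
Third differences: 288 , 360 , 432 , 504 , 576
Fourth differences: 72 , 72 , 72 , 72
The fourth differences are constant (72).
576 + 72 = 648;  2608 + 648 = 3256;  8783 + 3256 = 12039;  24469 + 12039 = 36508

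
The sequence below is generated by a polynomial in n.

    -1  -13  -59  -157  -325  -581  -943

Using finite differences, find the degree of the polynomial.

3

Δ: -12, -46, -98, -168, -256, -362
Δ²: -34, -52, -70, -88, -106
Δ³: -18, -18, -18, -18
The third differences are constant, so the polynomial has degree 3.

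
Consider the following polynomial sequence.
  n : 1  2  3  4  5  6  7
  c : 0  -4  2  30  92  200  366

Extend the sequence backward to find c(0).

2

D1: -4, 6, 28, 62, 108, 166
D2: 10, 22, 34, 46, 58
D3: 12, 12, 12, 12
The third differences are constant at 12.
Work back: 10 − 12 = -2;  -4 + 2 = -2;  0 + 2 = 2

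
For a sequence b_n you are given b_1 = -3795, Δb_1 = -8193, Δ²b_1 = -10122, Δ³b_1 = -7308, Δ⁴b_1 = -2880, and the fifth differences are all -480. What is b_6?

-233940

Build the table forward from the leading diagonal:
Δ⁵: -480  -480  -480  -480  -480  -480
Δ⁴: -2880  -3360  -3840  -4320  -4800  -5280
Δ³: -7308  -10188  -13548  -17388  -21708  -26508
Δ²: -10122  -17430  -27618  -41166  -58554  -80262
Δ: -8193  -18315  -35745  -63363  -104529  -163083
b: -3795  -11988  -30303  -66048  -129411  -233940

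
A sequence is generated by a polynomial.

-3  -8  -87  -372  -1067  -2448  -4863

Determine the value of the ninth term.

-14547

Δ: -5, -79, -285, -695, -1381, -2415
Δ²: -74, -206, -410, -686, -1034
Δ³: -132, -204, -276, -348
Δ⁴: -72, -72, -72
The fourth differences are constant (-72).
-348 − 72 = -420;  -1034 − 420 = -1454;  -2415 − 1454 = -3869;  -4863 − 3869 = -8732
-420 − 72 = -492;  -1454 − 492 = -1946;  -3869 − 1946 = -5815;  -8732 − 5815 = -14547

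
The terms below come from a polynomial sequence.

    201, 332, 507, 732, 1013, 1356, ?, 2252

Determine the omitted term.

1767

Using the first 6 terms:
131  175  225  281  343
44  50  56  62
6  6  6
Constant third difference = 6.
Extend forward: 62 + 6 = 68;  343 + 68 = 411;  1356 + 411 = 1767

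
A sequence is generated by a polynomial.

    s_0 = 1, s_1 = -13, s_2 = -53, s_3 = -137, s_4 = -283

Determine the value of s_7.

-1273

-14, -40, -84, -146
-26, -44, -62
-18, -18
Constant third difference = -18, so extend:
-62 − 18 = -80;  -146 − 80 = -226;  -283 − 226 = -509
-80 − 18 = -98;  -226 − 98 = -324;  -509 − 324 = -833
-98 − 18 = -116;  -324 − 116 = -440;  -833 − 440 = -1273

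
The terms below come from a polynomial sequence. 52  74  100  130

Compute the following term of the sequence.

Δ: 22  26  30
Δ²: 4  4
Second differences constant at 4.
30 + 4 = 34;  130 + 34 = 164

164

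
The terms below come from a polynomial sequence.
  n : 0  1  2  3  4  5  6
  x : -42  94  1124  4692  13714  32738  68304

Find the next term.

129304

D1: 136, 1030, 3568, 9022, 19024, 35566
D2: 894, 2538, 5454, 10002, 16542
D3: 1644, 2916, 4548, 6540
D4: 1272, 1632, 1992
D5: 360, 360
Constant fifth difference = 360, so extend:
1992 + 360 = 2352;  6540 + 2352 = 8892;  16542 + 8892 = 25434;  35566 + 25434 = 61000;  68304 + 61000 = 129304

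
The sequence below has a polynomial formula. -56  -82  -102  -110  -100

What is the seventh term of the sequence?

First differences: -26 , -20 , -8 , 10
Second differences: 6 , 12 , 18
Third differences: 6 , 6
The third differences are constant (6).
18 + 6 = 24;  10 + 24 = 34;  -100 + 34 = -66
24 + 6 = 30;  34 + 30 = 64;  -66 + 64 = -2

-2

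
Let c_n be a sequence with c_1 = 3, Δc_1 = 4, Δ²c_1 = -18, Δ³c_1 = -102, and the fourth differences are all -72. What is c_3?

Build the table forward from the leading diagonal:
D4: -72, -72, -72
D3: -102, -174, -246
D2: -18, -120, -294
D1: 4, -14, -134
c: 3, 7, -7

-7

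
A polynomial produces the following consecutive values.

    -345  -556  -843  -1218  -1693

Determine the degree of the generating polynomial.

3

-211, -287, -375, -475
-76, -88, -100
-12, -12
The third differences are constant, so the polynomial has degree 3.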